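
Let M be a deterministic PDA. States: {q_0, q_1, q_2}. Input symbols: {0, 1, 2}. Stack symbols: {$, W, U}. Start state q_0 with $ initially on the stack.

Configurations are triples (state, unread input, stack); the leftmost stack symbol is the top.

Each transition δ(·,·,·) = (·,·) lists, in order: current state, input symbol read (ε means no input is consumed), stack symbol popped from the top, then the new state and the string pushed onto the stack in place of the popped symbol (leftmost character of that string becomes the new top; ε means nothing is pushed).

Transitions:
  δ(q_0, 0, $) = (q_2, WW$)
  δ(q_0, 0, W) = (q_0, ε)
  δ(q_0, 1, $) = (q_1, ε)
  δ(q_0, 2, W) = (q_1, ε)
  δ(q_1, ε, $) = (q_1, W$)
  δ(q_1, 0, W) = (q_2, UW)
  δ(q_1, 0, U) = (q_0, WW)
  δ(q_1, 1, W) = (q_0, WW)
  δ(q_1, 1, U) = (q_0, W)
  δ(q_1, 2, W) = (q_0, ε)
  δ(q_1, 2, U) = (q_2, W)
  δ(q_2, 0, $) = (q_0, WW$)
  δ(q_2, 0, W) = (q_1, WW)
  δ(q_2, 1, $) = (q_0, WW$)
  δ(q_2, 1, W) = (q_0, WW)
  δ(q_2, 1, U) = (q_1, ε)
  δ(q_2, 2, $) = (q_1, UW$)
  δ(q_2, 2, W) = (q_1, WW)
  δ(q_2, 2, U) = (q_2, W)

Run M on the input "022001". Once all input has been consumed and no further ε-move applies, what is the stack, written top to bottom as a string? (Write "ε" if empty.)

(q_0, 022001, $)
  read 0, top $: go to q_2, push WW$ → (q_2, 22001, WW$)
  read 2, top W: go to q_1, push WW → (q_1, 2001, WWW$)
  read 2, top W: go to q_0, push ε → (q_0, 001, WW$)
  read 0, top W: go to q_0, push ε → (q_0, 01, W$)
  read 0, top W: go to q_0, push ε → (q_0, 1, $)
  read 1, top $: go to q_1, push ε → (q_1, ε, ε)
All input consumed in state q_1 with stack ε.

ε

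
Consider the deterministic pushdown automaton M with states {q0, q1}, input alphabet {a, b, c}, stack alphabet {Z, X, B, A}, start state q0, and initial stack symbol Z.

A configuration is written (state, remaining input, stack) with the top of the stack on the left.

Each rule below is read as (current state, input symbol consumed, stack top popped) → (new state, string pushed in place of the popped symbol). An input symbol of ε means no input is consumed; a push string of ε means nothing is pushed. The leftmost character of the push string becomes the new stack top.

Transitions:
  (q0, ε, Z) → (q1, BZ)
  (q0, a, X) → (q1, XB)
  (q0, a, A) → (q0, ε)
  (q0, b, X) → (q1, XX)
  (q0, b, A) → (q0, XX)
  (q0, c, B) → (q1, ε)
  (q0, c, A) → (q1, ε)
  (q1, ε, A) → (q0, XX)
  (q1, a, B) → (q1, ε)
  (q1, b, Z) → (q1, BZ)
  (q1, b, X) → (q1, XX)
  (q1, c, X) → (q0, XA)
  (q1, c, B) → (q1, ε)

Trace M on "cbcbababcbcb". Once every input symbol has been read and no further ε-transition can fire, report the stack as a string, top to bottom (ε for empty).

BZ

(q0, cbcbababcbcb, Z)
  ε-move, top Z: go to q1, push BZ → (q1, cbcbababcbcb, BZ)
  read c, top B: go to q1, push ε → (q1, bcbababcbcb, Z)
  read b, top Z: go to q1, push BZ → (q1, cbababcbcb, BZ)
  read c, top B: go to q1, push ε → (q1, bababcbcb, Z)
  read b, top Z: go to q1, push BZ → (q1, ababcbcb, BZ)
  read a, top B: go to q1, push ε → (q1, babcbcb, Z)
  read b, top Z: go to q1, push BZ → (q1, abcbcb, BZ)
  read a, top B: go to q1, push ε → (q1, bcbcb, Z)
  read b, top Z: go to q1, push BZ → (q1, cbcb, BZ)
  read c, top B: go to q1, push ε → (q1, bcb, Z)
  read b, top Z: go to q1, push BZ → (q1, cb, BZ)
  read c, top B: go to q1, push ε → (q1, b, Z)
  read b, top Z: go to q1, push BZ → (q1, ε, BZ)
All input consumed in state q1 with stack BZ.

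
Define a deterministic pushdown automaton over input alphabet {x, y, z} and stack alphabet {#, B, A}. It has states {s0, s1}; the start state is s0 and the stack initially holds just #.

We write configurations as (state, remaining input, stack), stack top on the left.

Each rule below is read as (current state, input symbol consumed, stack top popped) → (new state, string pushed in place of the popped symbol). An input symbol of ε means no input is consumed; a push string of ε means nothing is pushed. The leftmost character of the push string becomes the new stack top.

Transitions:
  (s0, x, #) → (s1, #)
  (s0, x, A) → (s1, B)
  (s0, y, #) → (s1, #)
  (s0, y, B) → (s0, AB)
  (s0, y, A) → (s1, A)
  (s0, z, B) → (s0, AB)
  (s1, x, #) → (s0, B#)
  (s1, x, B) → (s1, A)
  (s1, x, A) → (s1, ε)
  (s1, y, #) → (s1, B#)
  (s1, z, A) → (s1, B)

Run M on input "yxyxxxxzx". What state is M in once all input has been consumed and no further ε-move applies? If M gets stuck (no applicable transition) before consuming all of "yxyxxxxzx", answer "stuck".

s1

(s0, yxyxxxxzx, #)
  read y, top #: go to s1, push # → (s1, xyxxxxzx, #)
  read x, top #: go to s0, push B# → (s0, yxxxxzx, B#)
  read y, top B: go to s0, push AB → (s0, xxxxzx, AB#)
  read x, top A: go to s1, push B → (s1, xxxzx, BB#)
  read x, top B: go to s1, push A → (s1, xxzx, AB#)
  read x, top A: go to s1, push ε → (s1, xzx, B#)
  read x, top B: go to s1, push A → (s1, zx, A#)
  read z, top A: go to s1, push B → (s1, x, B#)
  read x, top B: go to s1, push A → (s1, ε, A#)
All input consumed; M is in state s1.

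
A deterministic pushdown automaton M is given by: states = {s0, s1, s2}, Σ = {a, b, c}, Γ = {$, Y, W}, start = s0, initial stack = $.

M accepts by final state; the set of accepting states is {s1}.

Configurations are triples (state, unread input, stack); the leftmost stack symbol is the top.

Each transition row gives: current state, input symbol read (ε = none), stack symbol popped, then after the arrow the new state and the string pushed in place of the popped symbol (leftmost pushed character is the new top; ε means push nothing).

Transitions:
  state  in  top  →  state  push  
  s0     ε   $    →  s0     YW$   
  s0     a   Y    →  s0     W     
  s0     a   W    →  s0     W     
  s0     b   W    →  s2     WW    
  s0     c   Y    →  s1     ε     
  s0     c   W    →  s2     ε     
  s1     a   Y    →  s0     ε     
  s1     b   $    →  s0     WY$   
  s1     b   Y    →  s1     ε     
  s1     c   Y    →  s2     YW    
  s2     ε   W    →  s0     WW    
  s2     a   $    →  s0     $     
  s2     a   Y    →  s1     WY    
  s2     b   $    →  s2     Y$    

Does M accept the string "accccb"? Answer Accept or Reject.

Reject

(s0, accccb, $)
  ε-move, top $: go to s0, push YW$ → (s0, accccb, YW$)
  read a, top Y: go to s0, push W → (s0, ccccb, WW$)
  read c, top W: go to s2, push ε → (s2, cccb, W$)
  ε-move, top W: go to s0, push WW → (s0, cccb, WW$)
  read c, top W: go to s2, push ε → (s2, ccb, W$)
  ε-move, top W: go to s0, push WW → (s0, ccb, WW$)
  read c, top W: go to s2, push ε → (s2, cb, W$)
  ε-move, top W: go to s0, push WW → (s0, cb, WW$)
  read c, top W: go to s2, push ε → (s2, b, W$)
  ε-move, top W: go to s0, push WW → (s0, b, WW$)
  read b, top W: go to s2, push WW → (s2, ε, WWW$)
  ε-move, top W: go to s0, push WW → (s0, ε, WWWW$)
All input consumed; state s0 ∉ F and no further ε-move applies.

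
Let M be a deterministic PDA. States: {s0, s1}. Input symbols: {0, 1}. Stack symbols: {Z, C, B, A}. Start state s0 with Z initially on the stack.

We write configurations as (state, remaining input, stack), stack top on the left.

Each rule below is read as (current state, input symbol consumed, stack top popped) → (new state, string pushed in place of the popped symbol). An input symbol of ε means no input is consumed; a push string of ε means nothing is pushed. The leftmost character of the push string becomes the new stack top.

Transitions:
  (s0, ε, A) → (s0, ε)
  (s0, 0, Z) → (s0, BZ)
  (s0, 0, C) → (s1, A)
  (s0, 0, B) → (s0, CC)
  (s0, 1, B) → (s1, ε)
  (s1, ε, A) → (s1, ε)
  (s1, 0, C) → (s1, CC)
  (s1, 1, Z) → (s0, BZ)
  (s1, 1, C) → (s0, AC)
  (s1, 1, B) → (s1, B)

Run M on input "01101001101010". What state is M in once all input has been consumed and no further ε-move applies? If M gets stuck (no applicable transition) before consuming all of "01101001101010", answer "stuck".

(s0, 01101001101010, Z)
  read 0, top Z: go to s0, push BZ → (s0, 1101001101010, BZ)
  read 1, top B: go to s1, push ε → (s1, 101001101010, Z)
  read 1, top Z: go to s0, push BZ → (s0, 01001101010, BZ)
  read 0, top B: go to s0, push CC → (s0, 1001101010, CCZ)
No transition for (s0, 1, top C); M blocks with input 1001101010 remaining.

stuck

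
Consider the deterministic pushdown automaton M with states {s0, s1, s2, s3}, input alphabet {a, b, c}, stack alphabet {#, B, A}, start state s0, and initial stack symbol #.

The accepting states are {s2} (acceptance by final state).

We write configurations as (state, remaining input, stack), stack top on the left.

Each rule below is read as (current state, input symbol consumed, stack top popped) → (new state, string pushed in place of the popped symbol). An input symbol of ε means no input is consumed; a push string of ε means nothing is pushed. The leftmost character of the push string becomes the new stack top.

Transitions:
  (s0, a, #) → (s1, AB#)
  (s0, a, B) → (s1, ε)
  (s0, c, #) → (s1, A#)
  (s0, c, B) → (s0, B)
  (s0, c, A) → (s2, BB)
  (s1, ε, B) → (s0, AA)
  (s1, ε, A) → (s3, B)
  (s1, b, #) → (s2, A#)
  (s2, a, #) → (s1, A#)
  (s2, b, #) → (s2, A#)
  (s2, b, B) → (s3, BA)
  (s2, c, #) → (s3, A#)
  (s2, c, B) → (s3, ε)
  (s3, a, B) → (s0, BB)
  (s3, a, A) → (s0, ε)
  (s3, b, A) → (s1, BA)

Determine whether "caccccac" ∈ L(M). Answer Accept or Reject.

Accept

(s0, caccccac, #) ⊢ (s1, accccac, A#) ⊢ (s3, accccac, B#) ⊢ (s0, ccccac, BB#) ⊢ (s0, cccac, BB#) ⊢ (s0, ccac, BB#) ⊢ (s0, cac, BB#) ⊢ (s0, ac, BB#) ⊢ (s1, c, B#) ⊢ (s0, c, AA#) ⊢ (s2, ε, BBA#)
All input consumed; state s2 ∈ F.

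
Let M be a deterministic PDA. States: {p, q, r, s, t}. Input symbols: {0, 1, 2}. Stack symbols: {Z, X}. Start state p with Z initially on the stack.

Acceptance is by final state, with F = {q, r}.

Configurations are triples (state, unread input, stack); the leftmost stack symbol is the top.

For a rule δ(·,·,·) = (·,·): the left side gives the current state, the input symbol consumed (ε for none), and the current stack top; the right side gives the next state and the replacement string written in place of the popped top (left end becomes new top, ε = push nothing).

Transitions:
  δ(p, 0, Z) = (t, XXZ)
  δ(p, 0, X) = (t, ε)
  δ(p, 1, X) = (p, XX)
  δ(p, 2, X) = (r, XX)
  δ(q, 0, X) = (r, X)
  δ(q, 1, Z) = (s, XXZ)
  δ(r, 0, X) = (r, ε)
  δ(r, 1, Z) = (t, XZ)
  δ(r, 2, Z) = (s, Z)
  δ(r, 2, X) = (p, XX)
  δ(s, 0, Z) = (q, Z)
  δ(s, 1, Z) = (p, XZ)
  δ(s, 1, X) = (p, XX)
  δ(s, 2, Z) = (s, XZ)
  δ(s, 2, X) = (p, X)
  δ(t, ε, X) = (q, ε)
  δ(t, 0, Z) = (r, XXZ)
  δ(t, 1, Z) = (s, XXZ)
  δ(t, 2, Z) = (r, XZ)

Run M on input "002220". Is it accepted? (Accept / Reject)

(p, 002220, Z) ⊢ (t, 02220, XXZ) ⊢ (q, 02220, XZ) ⊢ (r, 2220, XZ) ⊢ (p, 220, XXZ) ⊢ (r, 20, XXXZ) ⊢ (p, 0, XXXXZ) ⊢ (t, ε, XXXZ) ⊢ (q, ε, XXZ)
All input consumed; state q ∈ F.

Accept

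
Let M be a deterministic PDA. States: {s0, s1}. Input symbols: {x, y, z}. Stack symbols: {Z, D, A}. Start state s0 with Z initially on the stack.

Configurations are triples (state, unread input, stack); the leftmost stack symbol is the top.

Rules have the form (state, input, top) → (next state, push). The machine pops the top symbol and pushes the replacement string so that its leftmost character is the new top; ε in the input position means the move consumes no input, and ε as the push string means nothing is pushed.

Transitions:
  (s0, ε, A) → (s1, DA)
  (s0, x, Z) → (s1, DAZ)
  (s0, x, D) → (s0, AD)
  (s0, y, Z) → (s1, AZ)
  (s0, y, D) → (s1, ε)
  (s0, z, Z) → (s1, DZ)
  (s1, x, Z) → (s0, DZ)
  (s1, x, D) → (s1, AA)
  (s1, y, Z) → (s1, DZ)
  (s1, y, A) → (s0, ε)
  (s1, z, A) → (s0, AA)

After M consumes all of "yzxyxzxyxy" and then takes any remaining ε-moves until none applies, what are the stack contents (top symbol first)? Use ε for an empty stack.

DAAAAAAAAZ

(s0, yzxyxzxyxy, Z)
  read y, top Z: go to s1, push AZ → (s1, zxyxzxyxy, AZ)
  read z, top A: go to s0, push AA → (s0, xyxzxyxy, AAZ)
  ε-move, top A: go to s1, push DA → (s1, xyxzxyxy, DAAZ)
  read x, top D: go to s1, push AA → (s1, yxzxyxy, AAAAZ)
  read y, top A: go to s0, push ε → (s0, xzxyxy, AAAZ)
  ε-move, top A: go to s1, push DA → (s1, xzxyxy, DAAAZ)
  read x, top D: go to s1, push AA → (s1, zxyxy, AAAAAZ)
  read z, top A: go to s0, push AA → (s0, xyxy, AAAAAAZ)
  ε-move, top A: go to s1, push DA → (s1, xyxy, DAAAAAAZ)
  read x, top D: go to s1, push AA → (s1, yxy, AAAAAAAAZ)
  read y, top A: go to s0, push ε → (s0, xy, AAAAAAAZ)
  ε-move, top A: go to s1, push DA → (s1, xy, DAAAAAAAZ)
  read x, top D: go to s1, push AA → (s1, y, AAAAAAAAAZ)
  read y, top A: go to s0, push ε → (s0, ε, AAAAAAAAZ)
  ε-move, top A: go to s1, push DA → (s1, ε, DAAAAAAAAZ)
All input consumed in state s1 with stack DAAAAAAAAZ.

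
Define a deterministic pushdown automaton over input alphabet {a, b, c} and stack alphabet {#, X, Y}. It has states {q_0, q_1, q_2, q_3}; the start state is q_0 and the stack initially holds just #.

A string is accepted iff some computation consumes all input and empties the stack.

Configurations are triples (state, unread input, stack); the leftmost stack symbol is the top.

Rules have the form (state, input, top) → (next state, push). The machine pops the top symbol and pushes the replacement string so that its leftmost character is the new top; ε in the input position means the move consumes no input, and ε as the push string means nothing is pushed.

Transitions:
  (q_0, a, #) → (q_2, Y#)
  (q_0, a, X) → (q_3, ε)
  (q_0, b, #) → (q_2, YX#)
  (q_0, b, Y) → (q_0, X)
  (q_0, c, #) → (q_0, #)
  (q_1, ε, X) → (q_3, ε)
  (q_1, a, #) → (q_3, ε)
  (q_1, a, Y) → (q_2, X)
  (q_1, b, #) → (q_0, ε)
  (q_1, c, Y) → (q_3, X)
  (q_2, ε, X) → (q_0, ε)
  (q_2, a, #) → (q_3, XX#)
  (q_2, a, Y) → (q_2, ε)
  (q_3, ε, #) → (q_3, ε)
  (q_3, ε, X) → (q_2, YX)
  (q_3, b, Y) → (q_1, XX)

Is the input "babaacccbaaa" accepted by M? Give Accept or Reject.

Reject

(q_0, babaacccbaaa, #) ⊢ (q_2, abaacccbaaa, YX#) ⊢ (q_2, baacccbaaa, X#) ⊢ (q_0, baacccbaaa, #) ⊢ (q_2, aacccbaaa, YX#) ⊢ (q_2, acccbaaa, X#) ⊢ (q_0, acccbaaa, #) ⊢ (q_2, cccbaaa, Y#)
No transition applies at (q_2, cccbaaa, Y#); input not fully consumed.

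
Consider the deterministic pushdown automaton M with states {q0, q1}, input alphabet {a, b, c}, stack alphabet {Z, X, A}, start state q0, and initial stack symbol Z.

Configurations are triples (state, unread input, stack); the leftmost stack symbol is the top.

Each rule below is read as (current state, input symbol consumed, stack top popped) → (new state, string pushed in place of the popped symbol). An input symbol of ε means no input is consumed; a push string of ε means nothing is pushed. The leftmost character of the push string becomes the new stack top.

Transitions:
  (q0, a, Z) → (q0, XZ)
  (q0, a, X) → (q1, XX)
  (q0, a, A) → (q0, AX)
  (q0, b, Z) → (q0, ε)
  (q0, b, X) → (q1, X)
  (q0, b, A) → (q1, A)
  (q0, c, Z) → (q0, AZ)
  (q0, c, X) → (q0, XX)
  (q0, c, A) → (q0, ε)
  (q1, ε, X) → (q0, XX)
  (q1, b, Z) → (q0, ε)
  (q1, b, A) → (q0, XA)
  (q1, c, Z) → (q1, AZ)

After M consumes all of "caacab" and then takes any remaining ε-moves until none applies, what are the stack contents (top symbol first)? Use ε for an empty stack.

XXXXXZ

(q0, caacab, Z)
  read c, top Z: go to q0, push AZ → (q0, aacab, AZ)
  read a, top A: go to q0, push AX → (q0, acab, AXZ)
  read a, top A: go to q0, push AX → (q0, cab, AXXZ)
  read c, top A: go to q0, push ε → (q0, ab, XXZ)
  read a, top X: go to q1, push XX → (q1, b, XXXZ)
  ε-move, top X: go to q0, push XX → (q0, b, XXXXZ)
  read b, top X: go to q1, push X → (q1, ε, XXXXZ)
  ε-move, top X: go to q0, push XX → (q0, ε, XXXXXZ)
All input consumed in state q0 with stack XXXXXZ.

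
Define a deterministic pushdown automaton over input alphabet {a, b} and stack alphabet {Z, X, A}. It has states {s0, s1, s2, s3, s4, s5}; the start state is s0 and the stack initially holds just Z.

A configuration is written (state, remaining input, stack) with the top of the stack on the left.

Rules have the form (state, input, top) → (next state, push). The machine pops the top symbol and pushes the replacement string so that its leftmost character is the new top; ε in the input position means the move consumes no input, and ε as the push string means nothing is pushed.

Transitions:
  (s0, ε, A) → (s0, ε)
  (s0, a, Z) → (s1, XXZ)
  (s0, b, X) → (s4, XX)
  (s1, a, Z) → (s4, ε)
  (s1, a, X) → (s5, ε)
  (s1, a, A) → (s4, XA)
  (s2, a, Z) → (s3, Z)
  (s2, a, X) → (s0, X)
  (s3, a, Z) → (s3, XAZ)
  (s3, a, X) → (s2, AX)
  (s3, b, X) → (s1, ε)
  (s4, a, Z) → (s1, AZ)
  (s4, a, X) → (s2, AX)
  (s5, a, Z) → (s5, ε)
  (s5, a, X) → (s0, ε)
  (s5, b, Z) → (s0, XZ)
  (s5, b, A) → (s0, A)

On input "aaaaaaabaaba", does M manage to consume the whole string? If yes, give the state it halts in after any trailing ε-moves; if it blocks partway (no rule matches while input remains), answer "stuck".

(s0, aaaaaaabaaba, Z)
  read a, top Z: go to s1, push XXZ → (s1, aaaaaabaaba, XXZ)
  read a, top X: go to s5, push ε → (s5, aaaaabaaba, XZ)
  read a, top X: go to s0, push ε → (s0, aaaabaaba, Z)
  read a, top Z: go to s1, push XXZ → (s1, aaabaaba, XXZ)
  read a, top X: go to s5, push ε → (s5, aabaaba, XZ)
  read a, top X: go to s0, push ε → (s0, abaaba, Z)
  read a, top Z: go to s1, push XXZ → (s1, baaba, XXZ)
No transition for (s1, b, top X); M blocks with input baaba remaining.

stuck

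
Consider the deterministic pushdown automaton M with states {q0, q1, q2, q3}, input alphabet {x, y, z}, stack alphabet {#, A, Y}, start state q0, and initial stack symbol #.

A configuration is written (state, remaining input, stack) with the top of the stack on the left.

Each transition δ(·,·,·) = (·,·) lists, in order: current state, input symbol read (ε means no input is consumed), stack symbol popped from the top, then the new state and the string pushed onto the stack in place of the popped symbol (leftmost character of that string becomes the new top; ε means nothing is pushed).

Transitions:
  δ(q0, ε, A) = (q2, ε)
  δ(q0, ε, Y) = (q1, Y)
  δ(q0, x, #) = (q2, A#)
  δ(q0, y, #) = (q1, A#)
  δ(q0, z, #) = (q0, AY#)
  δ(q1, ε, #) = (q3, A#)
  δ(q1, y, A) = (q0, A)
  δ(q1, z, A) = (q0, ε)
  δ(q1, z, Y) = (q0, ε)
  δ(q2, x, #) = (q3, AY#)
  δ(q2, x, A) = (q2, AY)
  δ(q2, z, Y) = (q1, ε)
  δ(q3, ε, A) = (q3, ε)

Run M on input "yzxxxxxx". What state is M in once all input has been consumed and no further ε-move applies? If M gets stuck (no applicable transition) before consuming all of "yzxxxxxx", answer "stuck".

q2

(q0, yzxxxxxx, #) ⊢ (q1, zxxxxxx, A#) ⊢ (q0, xxxxxx, #) ⊢ (q2, xxxxx, A#) ⊢ (q2, xxxx, AY#) ⊢ (q2, xxx, AYY#) ⊢ (q2, xx, AYYY#) ⊢ (q2, x, AYYYY#) ⊢ (q2, ε, AYYYYY#)
All input consumed; M is in state q2.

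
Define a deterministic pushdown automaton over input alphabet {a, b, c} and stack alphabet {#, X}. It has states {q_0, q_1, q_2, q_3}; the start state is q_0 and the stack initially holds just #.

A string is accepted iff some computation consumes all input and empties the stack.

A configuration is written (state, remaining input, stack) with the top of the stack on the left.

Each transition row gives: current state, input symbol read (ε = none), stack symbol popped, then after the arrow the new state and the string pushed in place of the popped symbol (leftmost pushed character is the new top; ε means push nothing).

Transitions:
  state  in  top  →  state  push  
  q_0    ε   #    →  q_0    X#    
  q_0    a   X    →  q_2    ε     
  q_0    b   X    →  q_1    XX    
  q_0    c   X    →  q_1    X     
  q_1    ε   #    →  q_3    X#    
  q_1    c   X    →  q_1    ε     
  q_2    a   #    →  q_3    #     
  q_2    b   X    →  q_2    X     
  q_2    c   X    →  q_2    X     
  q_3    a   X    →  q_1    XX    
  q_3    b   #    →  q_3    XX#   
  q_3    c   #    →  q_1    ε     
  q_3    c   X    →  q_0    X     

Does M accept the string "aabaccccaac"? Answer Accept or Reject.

(q_0, aabaccccaac, #)
  ε-move, top #: go to q_0, push X# → (q_0, aabaccccaac, X#)
  read a, top X: go to q_2, push ε → (q_2, abaccccaac, #)
  read a, top #: go to q_3, push # → (q_3, baccccaac, #)
  read b, top #: go to q_3, push XX# → (q_3, accccaac, XX#)
  read a, top X: go to q_1, push XX → (q_1, ccccaac, XXX#)
  read c, top X: go to q_1, push ε → (q_1, cccaac, XX#)
  read c, top X: go to q_1, push ε → (q_1, ccaac, X#)
  read c, top X: go to q_1, push ε → (q_1, caac, #)
  ε-move, top #: go to q_3, push X# → (q_3, caac, X#)
  read c, top X: go to q_0, push X → (q_0, aac, X#)
  read a, top X: go to q_2, push ε → (q_2, ac, #)
  read a, top #: go to q_3, push # → (q_3, c, #)
  read c, top #: go to q_1, push ε → (q_1, ε, ε)
All input consumed and the stack is empty.

Accept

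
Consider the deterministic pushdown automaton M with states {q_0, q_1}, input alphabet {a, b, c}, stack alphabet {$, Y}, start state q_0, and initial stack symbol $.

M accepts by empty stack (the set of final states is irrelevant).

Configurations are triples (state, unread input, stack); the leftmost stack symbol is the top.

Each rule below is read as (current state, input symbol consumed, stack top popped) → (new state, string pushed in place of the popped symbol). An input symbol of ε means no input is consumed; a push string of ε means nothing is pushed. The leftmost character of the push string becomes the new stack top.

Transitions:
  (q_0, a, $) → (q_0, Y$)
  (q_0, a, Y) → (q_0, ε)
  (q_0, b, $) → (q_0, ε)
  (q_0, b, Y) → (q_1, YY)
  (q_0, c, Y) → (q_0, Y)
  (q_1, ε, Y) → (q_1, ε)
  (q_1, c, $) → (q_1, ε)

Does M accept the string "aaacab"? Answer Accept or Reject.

(q_0, aaacab, $)
  read a, top $: go to q_0, push Y$ → (q_0, aacab, Y$)
  read a, top Y: go to q_0, push ε → (q_0, acab, $)
  read a, top $: go to q_0, push Y$ → (q_0, cab, Y$)
  read c, top Y: go to q_0, push Y → (q_0, ab, Y$)
  read a, top Y: go to q_0, push ε → (q_0, b, $)
  read b, top $: go to q_0, push ε → (q_0, ε, ε)
All input consumed and the stack is empty.

Accept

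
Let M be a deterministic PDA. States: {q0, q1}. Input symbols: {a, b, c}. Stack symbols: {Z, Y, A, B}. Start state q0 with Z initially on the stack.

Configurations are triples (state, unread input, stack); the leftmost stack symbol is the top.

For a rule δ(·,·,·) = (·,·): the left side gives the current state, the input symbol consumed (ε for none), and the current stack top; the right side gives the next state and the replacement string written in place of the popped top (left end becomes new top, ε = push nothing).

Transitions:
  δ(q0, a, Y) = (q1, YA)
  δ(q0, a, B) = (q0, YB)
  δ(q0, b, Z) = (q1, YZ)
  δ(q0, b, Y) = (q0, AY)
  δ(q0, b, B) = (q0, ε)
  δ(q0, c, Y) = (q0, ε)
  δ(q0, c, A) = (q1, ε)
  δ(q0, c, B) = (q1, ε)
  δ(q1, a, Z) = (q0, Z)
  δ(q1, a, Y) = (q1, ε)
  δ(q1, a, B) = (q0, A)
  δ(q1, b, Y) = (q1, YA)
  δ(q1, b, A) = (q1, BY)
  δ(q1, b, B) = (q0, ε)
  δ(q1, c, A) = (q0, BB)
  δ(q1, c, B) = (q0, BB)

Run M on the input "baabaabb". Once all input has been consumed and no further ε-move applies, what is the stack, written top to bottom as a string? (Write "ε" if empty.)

YAZ

(q0, baabaabb, Z)
  read b, top Z: go to q1, push YZ → (q1, aabaabb, YZ)
  read a, top Y: go to q1, push ε → (q1, abaabb, Z)
  read a, top Z: go to q0, push Z → (q0, baabb, Z)
  read b, top Z: go to q1, push YZ → (q1, aabb, YZ)
  read a, top Y: go to q1, push ε → (q1, abb, Z)
  read a, top Z: go to q0, push Z → (q0, bb, Z)
  read b, top Z: go to q1, push YZ → (q1, b, YZ)
  read b, top Y: go to q1, push YA → (q1, ε, YAZ)
All input consumed in state q1 with stack YAZ.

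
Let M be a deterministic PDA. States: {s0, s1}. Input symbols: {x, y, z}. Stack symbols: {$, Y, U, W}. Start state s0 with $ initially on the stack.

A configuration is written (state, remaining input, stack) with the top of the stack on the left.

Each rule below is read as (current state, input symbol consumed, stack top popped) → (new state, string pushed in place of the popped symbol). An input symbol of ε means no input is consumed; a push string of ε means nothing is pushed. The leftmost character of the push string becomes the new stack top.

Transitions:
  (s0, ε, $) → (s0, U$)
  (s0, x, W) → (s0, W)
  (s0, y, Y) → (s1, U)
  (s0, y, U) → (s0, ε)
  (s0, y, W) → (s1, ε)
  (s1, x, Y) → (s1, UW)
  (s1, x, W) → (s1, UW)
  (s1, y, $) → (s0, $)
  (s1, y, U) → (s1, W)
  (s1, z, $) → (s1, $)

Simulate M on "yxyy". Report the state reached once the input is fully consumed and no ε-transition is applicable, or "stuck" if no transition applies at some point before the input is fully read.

stuck

(s0, yxyy, $) ⊢ (s0, yxyy, U$) ⊢ (s0, xyy, $) ⊢ (s0, xyy, U$)
No transition for (s0, x, top U); M blocks with input xyy remaining.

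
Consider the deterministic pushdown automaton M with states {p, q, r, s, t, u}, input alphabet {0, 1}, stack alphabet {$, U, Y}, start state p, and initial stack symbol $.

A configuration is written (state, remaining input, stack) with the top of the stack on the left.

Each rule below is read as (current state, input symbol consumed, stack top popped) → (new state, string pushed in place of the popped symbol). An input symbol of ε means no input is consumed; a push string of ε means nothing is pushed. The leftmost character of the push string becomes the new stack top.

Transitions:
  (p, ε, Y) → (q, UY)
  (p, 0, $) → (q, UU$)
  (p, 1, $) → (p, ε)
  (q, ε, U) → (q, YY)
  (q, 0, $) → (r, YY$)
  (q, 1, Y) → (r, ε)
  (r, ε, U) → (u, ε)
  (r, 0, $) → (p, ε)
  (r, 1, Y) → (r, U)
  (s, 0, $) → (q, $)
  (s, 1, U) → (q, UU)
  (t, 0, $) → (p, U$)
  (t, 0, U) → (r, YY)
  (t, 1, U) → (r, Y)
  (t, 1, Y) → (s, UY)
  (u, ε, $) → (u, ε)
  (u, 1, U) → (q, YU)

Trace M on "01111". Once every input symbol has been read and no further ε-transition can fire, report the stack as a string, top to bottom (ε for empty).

(p, 01111, $)
  read 0, top $: go to q, push UU$ → (q, 1111, UU$)
  ε-move, top U: go to q, push YY → (q, 1111, YYU$)
  read 1, top Y: go to r, push ε → (r, 111, YU$)
  read 1, top Y: go to r, push U → (r, 11, UU$)
  ε-move, top U: go to u, push ε → (u, 11, U$)
  read 1, top U: go to q, push YU → (q, 1, YU$)
  read 1, top Y: go to r, push ε → (r, ε, U$)
  ε-move, top U: go to u, push ε → (u, ε, $)
  ε-move, top $: go to u, push ε → (u, ε, ε)
All input consumed in state u with stack ε.

ε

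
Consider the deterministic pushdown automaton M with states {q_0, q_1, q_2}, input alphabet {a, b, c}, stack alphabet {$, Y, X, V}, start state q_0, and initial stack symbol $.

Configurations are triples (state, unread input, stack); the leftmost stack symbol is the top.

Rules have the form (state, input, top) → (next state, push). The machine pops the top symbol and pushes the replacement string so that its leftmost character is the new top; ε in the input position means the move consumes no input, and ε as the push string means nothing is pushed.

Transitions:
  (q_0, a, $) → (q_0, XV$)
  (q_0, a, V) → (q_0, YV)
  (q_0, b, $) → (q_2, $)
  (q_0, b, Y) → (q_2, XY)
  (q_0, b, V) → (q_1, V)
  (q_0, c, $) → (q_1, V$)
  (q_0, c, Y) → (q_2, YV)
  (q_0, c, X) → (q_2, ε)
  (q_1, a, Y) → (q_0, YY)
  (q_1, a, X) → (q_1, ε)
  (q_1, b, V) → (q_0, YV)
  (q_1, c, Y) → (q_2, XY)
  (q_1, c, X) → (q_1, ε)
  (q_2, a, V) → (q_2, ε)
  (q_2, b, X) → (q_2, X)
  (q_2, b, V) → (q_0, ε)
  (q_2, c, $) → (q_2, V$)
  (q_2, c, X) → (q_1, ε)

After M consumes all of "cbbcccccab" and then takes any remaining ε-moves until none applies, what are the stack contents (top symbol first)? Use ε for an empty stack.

(q_0, cbbcccccab, $)
  read c, top $: go to q_1, push V$ → (q_1, bbcccccab, V$)
  read b, top V: go to q_0, push YV → (q_0, bcccccab, YV$)
  read b, top Y: go to q_2, push XY → (q_2, cccccab, XYV$)
  read c, top X: go to q_1, push ε → (q_1, ccccab, YV$)
  read c, top Y: go to q_2, push XY → (q_2, cccab, XYV$)
  read c, top X: go to q_1, push ε → (q_1, ccab, YV$)
  read c, top Y: go to q_2, push XY → (q_2, cab, XYV$)
  read c, top X: go to q_1, push ε → (q_1, ab, YV$)
  read a, top Y: go to q_0, push YY → (q_0, b, YYV$)
  read b, top Y: go to q_2, push XY → (q_2, ε, XYYV$)
All input consumed in state q_2 with stack XYYV$.

XYYV$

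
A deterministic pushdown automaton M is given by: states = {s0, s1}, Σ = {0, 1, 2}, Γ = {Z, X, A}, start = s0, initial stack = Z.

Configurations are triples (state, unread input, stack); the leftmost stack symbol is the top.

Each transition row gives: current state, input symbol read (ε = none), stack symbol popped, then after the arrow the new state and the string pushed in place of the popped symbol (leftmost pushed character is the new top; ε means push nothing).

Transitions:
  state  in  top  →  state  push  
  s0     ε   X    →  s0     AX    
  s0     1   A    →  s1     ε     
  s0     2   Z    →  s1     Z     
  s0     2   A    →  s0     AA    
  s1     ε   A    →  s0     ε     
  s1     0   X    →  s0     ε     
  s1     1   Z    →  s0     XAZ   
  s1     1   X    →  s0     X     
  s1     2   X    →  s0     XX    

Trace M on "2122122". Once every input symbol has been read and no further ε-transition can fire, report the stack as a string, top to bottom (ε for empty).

AAAXAZ

(s0, 2122122, Z)
  read 2, top Z: go to s1, push Z → (s1, 122122, Z)
  read 1, top Z: go to s0, push XAZ → (s0, 22122, XAZ)
  ε-move, top X: go to s0, push AX → (s0, 22122, AXAZ)
  read 2, top A: go to s0, push AA → (s0, 2122, AAXAZ)
  read 2, top A: go to s0, push AA → (s0, 122, AAAXAZ)
  read 1, top A: go to s1, push ε → (s1, 22, AAXAZ)
  ε-move, top A: go to s0, push ε → (s0, 22, AXAZ)
  read 2, top A: go to s0, push AA → (s0, 2, AAXAZ)
  read 2, top A: go to s0, push AA → (s0, ε, AAAXAZ)
All input consumed in state s0 with stack AAAXAZ.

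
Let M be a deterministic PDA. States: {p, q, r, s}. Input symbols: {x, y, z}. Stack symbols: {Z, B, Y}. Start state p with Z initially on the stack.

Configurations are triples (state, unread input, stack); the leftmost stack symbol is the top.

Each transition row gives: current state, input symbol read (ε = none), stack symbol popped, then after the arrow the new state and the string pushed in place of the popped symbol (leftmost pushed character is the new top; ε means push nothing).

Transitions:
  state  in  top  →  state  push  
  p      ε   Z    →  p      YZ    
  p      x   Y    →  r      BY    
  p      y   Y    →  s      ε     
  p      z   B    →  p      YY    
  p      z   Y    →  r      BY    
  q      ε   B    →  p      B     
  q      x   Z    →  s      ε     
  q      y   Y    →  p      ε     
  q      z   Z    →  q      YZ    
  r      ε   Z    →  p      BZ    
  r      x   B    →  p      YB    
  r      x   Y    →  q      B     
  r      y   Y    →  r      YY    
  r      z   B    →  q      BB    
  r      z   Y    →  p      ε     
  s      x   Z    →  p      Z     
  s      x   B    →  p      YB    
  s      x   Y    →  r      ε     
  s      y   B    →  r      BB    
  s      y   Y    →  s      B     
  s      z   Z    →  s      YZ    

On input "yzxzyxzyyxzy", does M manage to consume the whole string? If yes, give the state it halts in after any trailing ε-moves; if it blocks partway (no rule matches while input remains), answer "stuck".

stuck

(p, yzxzyxzyyxzy, Z)
  ε-move, top Z: go to p, push YZ → (p, yzxzyxzyyxzy, YZ)
  read y, top Y: go to s, push ε → (s, zxzyxzyyxzy, Z)
  read z, top Z: go to s, push YZ → (s, xzyxzyyxzy, YZ)
  read x, top Y: go to r, push ε → (r, zyxzyyxzy, Z)
  ε-move, top Z: go to p, push BZ → (p, zyxzyyxzy, BZ)
  read z, top B: go to p, push YY → (p, yxzyyxzy, YYZ)
  read y, top Y: go to s, push ε → (s, xzyyxzy, YZ)
  read x, top Y: go to r, push ε → (r, zyyxzy, Z)
  ε-move, top Z: go to p, push BZ → (p, zyyxzy, BZ)
  read z, top B: go to p, push YY → (p, yyxzy, YYZ)
  read y, top Y: go to s, push ε → (s, yxzy, YZ)
  read y, top Y: go to s, push B → (s, xzy, BZ)
  read x, top B: go to p, push YB → (p, zy, YBZ)
  read z, top Y: go to r, push BY → (r, y, BYBZ)
No transition for (r, y, top B); M blocks with input y remaining.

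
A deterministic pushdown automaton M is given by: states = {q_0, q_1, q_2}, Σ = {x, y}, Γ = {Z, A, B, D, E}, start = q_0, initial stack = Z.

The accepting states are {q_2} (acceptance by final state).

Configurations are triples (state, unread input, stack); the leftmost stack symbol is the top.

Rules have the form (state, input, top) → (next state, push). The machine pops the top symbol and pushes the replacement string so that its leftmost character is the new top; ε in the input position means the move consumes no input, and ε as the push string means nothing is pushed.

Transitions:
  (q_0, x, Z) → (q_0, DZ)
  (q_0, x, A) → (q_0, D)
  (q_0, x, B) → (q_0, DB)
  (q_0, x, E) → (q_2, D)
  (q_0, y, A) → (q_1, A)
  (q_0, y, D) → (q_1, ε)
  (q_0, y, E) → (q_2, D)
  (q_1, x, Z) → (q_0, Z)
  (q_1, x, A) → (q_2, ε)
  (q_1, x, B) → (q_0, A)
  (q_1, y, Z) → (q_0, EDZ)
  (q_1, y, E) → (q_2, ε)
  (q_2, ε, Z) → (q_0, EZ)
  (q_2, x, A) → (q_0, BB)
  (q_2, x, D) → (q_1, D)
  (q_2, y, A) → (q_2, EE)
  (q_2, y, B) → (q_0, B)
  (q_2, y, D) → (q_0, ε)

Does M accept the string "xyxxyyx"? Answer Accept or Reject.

(q_0, xyxxyyx, Z)
  read x, top Z: go to q_0, push DZ → (q_0, yxxyyx, DZ)
  read y, top D: go to q_1, push ε → (q_1, xxyyx, Z)
  read x, top Z: go to q_0, push Z → (q_0, xyyx, Z)
  read x, top Z: go to q_0, push DZ → (q_0, yyx, DZ)
  read y, top D: go to q_1, push ε → (q_1, yx, Z)
  read y, top Z: go to q_0, push EDZ → (q_0, x, EDZ)
  read x, top E: go to q_2, push D → (q_2, ε, DDZ)
All input consumed; state q_2 ∈ F.

Accept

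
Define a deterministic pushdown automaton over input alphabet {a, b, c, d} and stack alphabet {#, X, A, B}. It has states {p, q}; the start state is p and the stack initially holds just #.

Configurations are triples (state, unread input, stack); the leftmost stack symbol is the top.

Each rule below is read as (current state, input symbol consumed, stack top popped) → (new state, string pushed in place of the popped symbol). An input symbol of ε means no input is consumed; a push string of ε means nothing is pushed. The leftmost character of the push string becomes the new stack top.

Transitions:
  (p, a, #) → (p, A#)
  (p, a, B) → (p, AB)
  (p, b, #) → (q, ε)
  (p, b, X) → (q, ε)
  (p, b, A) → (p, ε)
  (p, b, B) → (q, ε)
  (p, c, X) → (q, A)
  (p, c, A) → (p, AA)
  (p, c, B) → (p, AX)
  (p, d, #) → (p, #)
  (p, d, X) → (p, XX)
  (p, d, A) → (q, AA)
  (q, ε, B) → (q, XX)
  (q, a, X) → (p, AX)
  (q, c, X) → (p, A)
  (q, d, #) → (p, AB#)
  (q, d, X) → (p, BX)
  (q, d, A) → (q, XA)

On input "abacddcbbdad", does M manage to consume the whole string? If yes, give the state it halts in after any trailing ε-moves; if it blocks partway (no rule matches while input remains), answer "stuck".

stuck

(p, abacddcbbdad, #)
  read a, top #: go to p, push A# → (p, bacddcbbdad, A#)
  read b, top A: go to p, push ε → (p, acddcbbdad, #)
  read a, top #: go to p, push A# → (p, cddcbbdad, A#)
  read c, top A: go to p, push AA → (p, ddcbbdad, AA#)
  read d, top A: go to q, push AA → (q, dcbbdad, AAA#)
  read d, top A: go to q, push XA → (q, cbbdad, XAAA#)
  read c, top X: go to p, push A → (p, bbdad, AAAA#)
  read b, top A: go to p, push ε → (p, bdad, AAA#)
  read b, top A: go to p, push ε → (p, dad, AA#)
  read d, top A: go to q, push AA → (q, ad, AAA#)
No transition for (q, a, top A); M blocks with input ad remaining.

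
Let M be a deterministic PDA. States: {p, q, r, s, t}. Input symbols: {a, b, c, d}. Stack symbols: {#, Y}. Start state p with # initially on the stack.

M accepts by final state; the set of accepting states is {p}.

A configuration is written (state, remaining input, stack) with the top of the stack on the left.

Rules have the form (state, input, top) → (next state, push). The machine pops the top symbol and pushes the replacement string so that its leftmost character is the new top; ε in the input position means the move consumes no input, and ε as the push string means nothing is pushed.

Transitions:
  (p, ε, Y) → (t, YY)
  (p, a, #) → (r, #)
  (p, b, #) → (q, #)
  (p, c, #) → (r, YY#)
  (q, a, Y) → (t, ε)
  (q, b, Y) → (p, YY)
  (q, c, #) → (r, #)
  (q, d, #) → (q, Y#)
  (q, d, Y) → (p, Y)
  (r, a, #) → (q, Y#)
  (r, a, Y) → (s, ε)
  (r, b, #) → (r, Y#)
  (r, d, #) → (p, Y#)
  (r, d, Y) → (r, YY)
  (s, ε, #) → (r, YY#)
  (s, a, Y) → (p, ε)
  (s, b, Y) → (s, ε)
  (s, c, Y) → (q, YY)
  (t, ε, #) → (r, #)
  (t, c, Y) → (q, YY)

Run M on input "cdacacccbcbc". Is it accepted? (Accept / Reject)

(p, cdacacccbcbc, #)
  read c, top #: go to r, push YY# → (r, dacacccbcbc, YY#)
  read d, top Y: go to r, push YY → (r, acacccbcbc, YYY#)
  read a, top Y: go to s, push ε → (s, cacccbcbc, YY#)
  read c, top Y: go to q, push YY → (q, acccbcbc, YYY#)
  read a, top Y: go to t, push ε → (t, cccbcbc, YY#)
  read c, top Y: go to q, push YY → (q, ccbcbc, YYY#)
No transition applies at (q, ccbcbc, YYY#); input not fully consumed.

Reject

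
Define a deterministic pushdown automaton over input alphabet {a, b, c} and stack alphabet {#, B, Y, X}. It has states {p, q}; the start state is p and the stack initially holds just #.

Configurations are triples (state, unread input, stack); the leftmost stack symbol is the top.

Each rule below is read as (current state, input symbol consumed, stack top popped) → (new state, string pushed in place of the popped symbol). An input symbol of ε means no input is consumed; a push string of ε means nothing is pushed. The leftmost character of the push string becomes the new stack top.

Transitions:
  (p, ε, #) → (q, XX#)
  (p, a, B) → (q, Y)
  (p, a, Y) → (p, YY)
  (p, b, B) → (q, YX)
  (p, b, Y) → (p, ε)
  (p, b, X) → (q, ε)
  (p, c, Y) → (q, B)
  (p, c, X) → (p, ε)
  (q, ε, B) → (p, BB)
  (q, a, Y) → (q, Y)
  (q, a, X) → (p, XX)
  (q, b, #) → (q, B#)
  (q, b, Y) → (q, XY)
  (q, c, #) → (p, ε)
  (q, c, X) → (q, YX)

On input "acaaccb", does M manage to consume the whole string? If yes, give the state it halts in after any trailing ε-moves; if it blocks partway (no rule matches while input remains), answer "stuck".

(p, acaaccb, #)
  ε-move, top #: go to q, push XX# → (q, acaaccb, XX#)
  read a, top X: go to p, push XX → (p, caaccb, XXX#)
  read c, top X: go to p, push ε → (p, aaccb, XX#)
No transition for (p, a, top X); M blocks with input aaccb remaining.

stuck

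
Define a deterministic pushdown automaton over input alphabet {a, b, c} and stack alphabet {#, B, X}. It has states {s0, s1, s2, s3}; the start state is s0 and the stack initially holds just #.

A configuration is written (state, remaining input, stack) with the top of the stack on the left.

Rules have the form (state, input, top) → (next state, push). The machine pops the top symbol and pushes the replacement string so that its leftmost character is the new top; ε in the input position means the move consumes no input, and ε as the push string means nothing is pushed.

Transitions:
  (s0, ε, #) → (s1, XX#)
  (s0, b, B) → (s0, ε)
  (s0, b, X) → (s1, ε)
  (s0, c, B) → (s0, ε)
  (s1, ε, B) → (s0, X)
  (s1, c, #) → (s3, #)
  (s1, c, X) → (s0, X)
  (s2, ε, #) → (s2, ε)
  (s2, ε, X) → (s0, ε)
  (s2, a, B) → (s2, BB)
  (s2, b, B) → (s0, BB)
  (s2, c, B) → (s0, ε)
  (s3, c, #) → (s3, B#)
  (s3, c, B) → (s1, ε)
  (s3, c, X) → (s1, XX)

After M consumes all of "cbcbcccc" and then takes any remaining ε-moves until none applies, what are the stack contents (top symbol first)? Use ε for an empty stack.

(s0, cbcbcccc, #)
  ε-move, top #: go to s1, push XX# → (s1, cbcbcccc, XX#)
  read c, top X: go to s0, push X → (s0, bcbcccc, XX#)
  read b, top X: go to s1, push ε → (s1, cbcccc, X#)
  read c, top X: go to s0, push X → (s0, bcccc, X#)
  read b, top X: go to s1, push ε → (s1, cccc, #)
  read c, top #: go to s3, push # → (s3, ccc, #)
  read c, top #: go to s3, push B# → (s3, cc, B#)
  read c, top B: go to s1, push ε → (s1, c, #)
  read c, top #: go to s3, push # → (s3, ε, #)
All input consumed in state s3 with stack #.

#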